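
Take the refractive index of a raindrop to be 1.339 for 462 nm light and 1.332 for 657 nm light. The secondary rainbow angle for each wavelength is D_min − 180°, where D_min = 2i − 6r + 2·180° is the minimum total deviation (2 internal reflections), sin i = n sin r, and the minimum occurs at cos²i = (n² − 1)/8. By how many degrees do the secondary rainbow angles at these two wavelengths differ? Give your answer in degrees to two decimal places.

1.82°

At 462 nm (n = 1.339): cos²i = 0.09912 → i = 71.650°, r = 45.141°, D_min = 232.451°, rainbow angle = 52.451°.
At 657 nm (n = 1.332): cos²i = 0.09678 → i = 71.875°, r = 45.520°, D_min = 230.628°, rainbow angle = 50.628°.
Angular width = |52.451° − 50.628°| = 1.823°.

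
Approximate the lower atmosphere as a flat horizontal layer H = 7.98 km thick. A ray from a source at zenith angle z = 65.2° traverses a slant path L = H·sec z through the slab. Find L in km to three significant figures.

sec z = 1/cos 65.2° = 2.3841.
L = 7.98 × 2.3841 = 19.025 km.

19.0 km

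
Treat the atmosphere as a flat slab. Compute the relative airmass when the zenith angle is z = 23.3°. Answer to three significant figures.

1.09

X = sec z = 1/cos 23.3° = 1/0.9184 = 1.0888.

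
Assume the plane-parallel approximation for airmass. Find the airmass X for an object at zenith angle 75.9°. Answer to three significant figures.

4.10

X = sec z = 1/cos 75.9° = 1/0.2436 = 4.1048.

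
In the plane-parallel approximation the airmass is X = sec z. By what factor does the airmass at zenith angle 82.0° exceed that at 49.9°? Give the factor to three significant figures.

X(82.0°)/X(49.9°) = sec 82.0° / sec 49.9° = cos 49.9° / cos 82.0° = 0.6441/0.1392 = 4.6282.

4.63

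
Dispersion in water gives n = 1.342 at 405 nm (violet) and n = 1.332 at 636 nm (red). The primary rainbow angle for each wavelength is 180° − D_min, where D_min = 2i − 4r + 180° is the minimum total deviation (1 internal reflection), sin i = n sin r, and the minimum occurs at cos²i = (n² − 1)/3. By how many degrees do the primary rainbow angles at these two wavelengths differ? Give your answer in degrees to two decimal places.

At 405 nm (n = 1.342): cos²i = 0.26699 → i = 58.888°, r = 39.641°, D_min = 139.213°, rainbow angle = 40.787°.
At 636 nm (n = 1.332): cos²i = 0.25807 → i = 59.469°, r = 40.290°, D_min = 137.776°, rainbow angle = 42.224°.
Angular width = |40.787° − 42.224°| = 1.437°.

1.44°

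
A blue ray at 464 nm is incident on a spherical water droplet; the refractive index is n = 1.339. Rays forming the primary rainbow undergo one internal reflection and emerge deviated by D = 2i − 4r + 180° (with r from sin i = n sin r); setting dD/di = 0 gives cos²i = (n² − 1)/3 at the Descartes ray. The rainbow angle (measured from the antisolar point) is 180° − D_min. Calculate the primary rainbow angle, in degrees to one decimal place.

41.2°

cos²i = (1.79292 − 1)/3 = 0.26431; i = arccos(0.51411) = 59.062°.
sin r = sin 59.062°/1.339 = 0.64057; r = 39.834°.
D_min = 2·59.062° − 4·39.834° + 180° = 138.786°.
Rainbow angle = 180° − D_min = 41.214°.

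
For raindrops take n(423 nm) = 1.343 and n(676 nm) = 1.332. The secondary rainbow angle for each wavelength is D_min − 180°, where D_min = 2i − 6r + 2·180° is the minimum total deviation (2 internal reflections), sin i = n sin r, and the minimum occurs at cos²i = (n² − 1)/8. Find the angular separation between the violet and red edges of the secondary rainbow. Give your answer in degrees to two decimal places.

2.85°

At 423 nm (n = 1.343): cos²i = 0.10046 → i = 71.522°, r = 44.928°, D_min = 233.478°, rainbow angle = 53.478°.
At 676 nm (n = 1.332): cos²i = 0.09678 → i = 71.875°, r = 45.520°, D_min = 230.628°, rainbow angle = 50.628°.
Angular width = |53.478° − 50.628°| = 2.849°.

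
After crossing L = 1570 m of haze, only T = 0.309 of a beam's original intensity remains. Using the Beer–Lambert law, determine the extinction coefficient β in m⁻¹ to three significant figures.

Beer–Lambert: T = exp(−βL) ⇒ β = −ln(T)/L = −ln(0.309)/1570 = 1.1744/1570 = 0.000748 m⁻¹.

0.000748 m⁻¹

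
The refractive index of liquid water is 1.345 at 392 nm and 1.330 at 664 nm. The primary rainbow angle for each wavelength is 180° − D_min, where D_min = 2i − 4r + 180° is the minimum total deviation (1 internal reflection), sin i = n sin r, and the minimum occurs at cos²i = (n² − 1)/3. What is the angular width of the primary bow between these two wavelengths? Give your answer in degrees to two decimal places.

At 392 nm (n = 1.345): cos²i = 0.26967 → i = 58.715°, r = 39.448°, D_min = 139.635°, rainbow angle = 40.365°.
At 664 nm (n = 1.330): cos²i = 0.25630 → i = 59.585°, r = 40.422°, D_min = 137.484°, rainbow angle = 42.516°.
Angular width = |40.365° − 42.516°| = 2.152°.

2.15°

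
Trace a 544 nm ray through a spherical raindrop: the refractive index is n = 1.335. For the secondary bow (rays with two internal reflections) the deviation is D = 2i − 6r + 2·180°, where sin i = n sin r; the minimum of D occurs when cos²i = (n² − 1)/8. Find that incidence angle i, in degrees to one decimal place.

cos²i = (1.335² − 1)/8 = (1.78222 − 1)/8 = 0.09778.
cos i = 0.31269, so i = 71.778°.

71.8°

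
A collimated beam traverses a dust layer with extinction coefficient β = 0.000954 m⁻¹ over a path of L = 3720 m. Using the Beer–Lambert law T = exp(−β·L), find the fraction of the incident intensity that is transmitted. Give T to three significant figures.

τ = β·L = 0.000954 × 3720 = 3.5489.
T = exp(−3.5489) = 0.0288.

0.0288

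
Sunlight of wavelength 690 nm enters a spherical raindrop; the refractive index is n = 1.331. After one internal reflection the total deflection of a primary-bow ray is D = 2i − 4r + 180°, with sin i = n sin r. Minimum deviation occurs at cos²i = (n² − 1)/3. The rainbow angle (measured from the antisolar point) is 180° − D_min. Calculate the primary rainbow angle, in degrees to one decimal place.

42.4°

cos²i = (1.77156 − 1)/3 = 0.25719; i = arccos(0.50714) = 59.527°.
sin r = sin 59.527°/1.331 = 0.64753; r = 40.356°.
D_min = 2·59.527° − 4·40.356° + 180° = 137.630°.
Rainbow angle = 180° − D_min = 42.370°.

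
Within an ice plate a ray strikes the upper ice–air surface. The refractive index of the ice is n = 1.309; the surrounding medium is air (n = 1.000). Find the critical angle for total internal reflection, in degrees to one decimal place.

49.8°

sin θ_c = n_air / n = 1.000 / 1.309 = 0.7639.
θ_c = arcsin(0.7639) = 49.81°.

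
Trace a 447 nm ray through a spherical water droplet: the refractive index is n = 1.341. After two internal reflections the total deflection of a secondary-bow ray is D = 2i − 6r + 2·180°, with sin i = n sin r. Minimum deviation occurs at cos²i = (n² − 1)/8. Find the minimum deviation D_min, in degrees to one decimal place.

233.0°

cos²i = (1.79828 − 1)/8 = 0.09979; i = arccos(0.31589) = 71.586°.
sin r = sin 71.586°/1.341 = 0.70753; r = 45.034°.
D_min = 2·71.586° − 6·45.034° + 360° = 232.966°.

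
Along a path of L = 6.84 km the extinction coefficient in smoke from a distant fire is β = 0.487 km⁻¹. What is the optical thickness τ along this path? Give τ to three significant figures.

τ = β·L = 0.487 × 6.84 = 3.3311.

3.33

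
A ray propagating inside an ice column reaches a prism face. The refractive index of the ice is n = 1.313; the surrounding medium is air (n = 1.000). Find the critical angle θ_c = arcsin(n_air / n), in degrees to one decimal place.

sin θ_c = n_air / n = 1.000 / 1.313 = 0.7616.
θ_c = arcsin(0.7616) = 49.61°.

49.6°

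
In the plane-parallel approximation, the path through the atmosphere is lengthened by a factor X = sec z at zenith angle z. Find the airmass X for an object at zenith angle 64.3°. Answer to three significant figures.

2.31

X = sec z = 1/cos 64.3° = 1/0.4337 = 2.3060.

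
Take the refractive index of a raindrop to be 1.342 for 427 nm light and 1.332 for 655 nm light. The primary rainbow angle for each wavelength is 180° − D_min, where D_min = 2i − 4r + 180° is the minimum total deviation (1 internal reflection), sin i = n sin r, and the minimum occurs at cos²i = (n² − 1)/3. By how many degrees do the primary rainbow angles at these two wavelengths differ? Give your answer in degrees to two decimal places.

1.44°

At 427 nm (n = 1.342): cos²i = 0.26699 → i = 58.888°, r = 39.641°, D_min = 139.213°, rainbow angle = 40.787°.
At 655 nm (n = 1.332): cos²i = 0.25807 → i = 59.469°, r = 40.290°, D_min = 137.776°, rainbow angle = 42.224°.
Angular width = |40.787° − 42.224°| = 1.437°.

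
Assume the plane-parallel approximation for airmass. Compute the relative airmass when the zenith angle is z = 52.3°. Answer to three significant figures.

1.64

X = sec z = 1/cos 52.3° = 1/0.6115 = 1.6353.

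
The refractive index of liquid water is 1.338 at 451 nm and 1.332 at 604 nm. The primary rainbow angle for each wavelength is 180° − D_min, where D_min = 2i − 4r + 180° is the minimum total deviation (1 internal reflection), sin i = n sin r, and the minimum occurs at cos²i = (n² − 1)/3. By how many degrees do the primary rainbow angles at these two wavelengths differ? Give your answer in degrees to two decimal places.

At 451 nm (n = 1.338): cos²i = 0.26341 → i = 59.120°, r = 39.899°, D_min = 138.643°, rainbow angle = 41.357°.
At 604 nm (n = 1.332): cos²i = 0.25807 → i = 59.469°, r = 40.290°, D_min = 137.776°, rainbow angle = 42.224°.
Angular width = |41.357° − 42.224°| = 0.867°.

0.87°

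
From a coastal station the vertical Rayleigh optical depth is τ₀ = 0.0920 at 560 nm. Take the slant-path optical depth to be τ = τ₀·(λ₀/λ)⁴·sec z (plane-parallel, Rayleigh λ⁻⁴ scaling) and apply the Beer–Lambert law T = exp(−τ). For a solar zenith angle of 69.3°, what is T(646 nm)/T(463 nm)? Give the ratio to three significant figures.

1.51

Airmass: sec 69.3° = 2.8291.
τ(646 nm) = 0.0920 × (560/646)⁴ × 2.8291 = 0.0920 × 0.5647 × 2.8291 = 0.1470.
τ(463 nm) = 0.0920 × (560/463)⁴ × 2.8291 = 0.0920 × 2.1401 × 2.8291 = 0.5570.
T(646)/T(463) = exp(τ_B − τ_A) = exp(0.4100) = 1.5069.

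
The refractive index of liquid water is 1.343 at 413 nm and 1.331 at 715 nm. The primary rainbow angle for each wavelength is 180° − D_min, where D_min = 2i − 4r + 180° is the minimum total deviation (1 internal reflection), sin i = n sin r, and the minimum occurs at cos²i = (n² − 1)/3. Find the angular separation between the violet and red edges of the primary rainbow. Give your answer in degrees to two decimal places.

1.72°

At 413 nm (n = 1.343): cos²i = 0.26788 → i = 58.830°, r = 39.577°, D_min = 139.354°, rainbow angle = 40.646°.
At 715 nm (n = 1.331): cos²i = 0.25719 → i = 59.527°, r = 40.356°, D_min = 137.630°, rainbow angle = 42.370°.
Angular width = |40.646° − 42.370°| = 1.724°.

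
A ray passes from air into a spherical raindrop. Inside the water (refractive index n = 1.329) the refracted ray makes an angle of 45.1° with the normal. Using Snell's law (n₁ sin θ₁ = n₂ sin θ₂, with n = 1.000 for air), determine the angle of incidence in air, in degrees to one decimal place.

Snell: sin θ_i = n · sin θ_r = 1.329 × sin 45.1° = 1.329 × 0.7083 = 0.9414.
θ_i = arcsin(0.9414) = 70.29°.

70.3°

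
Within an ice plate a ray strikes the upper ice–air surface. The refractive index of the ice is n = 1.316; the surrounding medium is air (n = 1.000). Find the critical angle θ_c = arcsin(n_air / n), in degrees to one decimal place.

49.5°

sin θ_c = n_air / n = 1.000 / 1.316 = 0.7599.
θ_c = arcsin(0.7599) = 49.45°.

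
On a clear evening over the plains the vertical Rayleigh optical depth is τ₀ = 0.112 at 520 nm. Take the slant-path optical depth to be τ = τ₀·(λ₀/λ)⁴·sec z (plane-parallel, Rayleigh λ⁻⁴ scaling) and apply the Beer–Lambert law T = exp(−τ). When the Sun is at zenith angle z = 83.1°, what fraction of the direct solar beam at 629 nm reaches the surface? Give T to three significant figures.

0.647

sec 83.1° = 8.3238.
τ = 0.112 × (520/629)⁴ × 8.3238 = 0.112 × 0.4671 × 8.3238 = 0.4355.
T = exp(−0.4355) = 0.6470.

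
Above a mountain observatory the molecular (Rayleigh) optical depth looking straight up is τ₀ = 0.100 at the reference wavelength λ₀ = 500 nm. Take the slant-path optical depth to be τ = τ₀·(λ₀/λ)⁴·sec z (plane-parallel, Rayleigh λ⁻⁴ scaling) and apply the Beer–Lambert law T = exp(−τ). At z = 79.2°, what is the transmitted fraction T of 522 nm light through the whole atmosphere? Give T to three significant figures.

0.638

sec 79.2° = 5.3367.
τ = 0.100 × (500/522)⁴ × 5.3367 = 0.100 × 0.8418 × 5.3367 = 0.4492.
T = exp(−0.4492) = 0.6381.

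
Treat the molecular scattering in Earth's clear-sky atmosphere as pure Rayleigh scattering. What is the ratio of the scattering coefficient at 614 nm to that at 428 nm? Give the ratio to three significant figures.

0.236

Rayleigh scattering ∝ λ⁻⁴, so the ratio of coefficients is the inverse fourth power of the wavelength ratio.
σ(614)/σ(428) = (428/614)⁴ = (0.6971)⁴ = 0.2361.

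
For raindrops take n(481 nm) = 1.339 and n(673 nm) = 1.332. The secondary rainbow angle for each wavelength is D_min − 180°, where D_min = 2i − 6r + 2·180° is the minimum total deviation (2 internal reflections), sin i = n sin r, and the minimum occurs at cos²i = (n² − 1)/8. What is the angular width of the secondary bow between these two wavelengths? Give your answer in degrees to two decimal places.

At 481 nm (n = 1.339): cos²i = 0.09912 → i = 71.650°, r = 45.141°, D_min = 232.451°, rainbow angle = 52.451°.
At 673 nm (n = 1.332): cos²i = 0.09678 → i = 71.875°, r = 45.520°, D_min = 230.628°, rainbow angle = 50.628°.
Angular width = |52.451° − 50.628°| = 1.823°.

1.82°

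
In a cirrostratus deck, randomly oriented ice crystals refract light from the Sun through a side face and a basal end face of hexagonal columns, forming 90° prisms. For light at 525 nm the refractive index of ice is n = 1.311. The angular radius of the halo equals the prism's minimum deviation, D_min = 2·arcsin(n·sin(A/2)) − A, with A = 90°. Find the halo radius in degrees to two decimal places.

45.95°

n·sin(A/2) = 1.311 × sin 45° = 1.311 × 0.7071 = 0.9270.
D_min = 2·arcsin(0.9270) − 90° = 2 × 67.974° − 90° = 45.949°.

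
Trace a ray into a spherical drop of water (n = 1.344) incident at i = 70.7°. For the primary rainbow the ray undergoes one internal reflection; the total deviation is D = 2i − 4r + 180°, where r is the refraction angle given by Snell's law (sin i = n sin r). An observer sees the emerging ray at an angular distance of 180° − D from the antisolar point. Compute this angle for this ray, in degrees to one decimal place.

37.0°

sin r = sin 70.7° / 1.344 = 0.9438/1.344 = 0.7022; r = 44.61°.
D = 2·70.7° − 4·44.61° + 180° = 141.40° − 178.43° + 180° = 142.97°.
Angle from antisolar point = 180° − D = 37.03°.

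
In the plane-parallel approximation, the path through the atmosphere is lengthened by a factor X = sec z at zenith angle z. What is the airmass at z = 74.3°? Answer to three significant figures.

3.70

X = sec z = 1/cos 74.3° = 1/0.2706 = 3.6955.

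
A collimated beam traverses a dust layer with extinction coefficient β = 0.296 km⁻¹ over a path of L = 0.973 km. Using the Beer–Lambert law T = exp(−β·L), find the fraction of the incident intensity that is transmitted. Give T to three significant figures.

τ = β·L = 0.296 × 0.973 = 0.2880.
T = exp(−0.2880) = 0.7498.

0.750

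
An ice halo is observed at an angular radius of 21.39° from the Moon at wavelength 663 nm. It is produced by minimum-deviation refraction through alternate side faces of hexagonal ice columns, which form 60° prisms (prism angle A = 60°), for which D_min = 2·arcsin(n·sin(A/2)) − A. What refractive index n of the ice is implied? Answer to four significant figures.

Rearranging: n = sin((D_min + A)/2) / sin(A/2).
(D_min + A)/2 = (21.39° + 60°)/2 = 40.695°.
n = sin 40.695° / sin 30° = 0.6520 / 0.5000 = 1.3041.

1.304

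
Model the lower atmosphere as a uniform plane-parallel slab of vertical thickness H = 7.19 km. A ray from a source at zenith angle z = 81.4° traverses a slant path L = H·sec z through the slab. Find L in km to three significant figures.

sec z = 1/cos 81.4° = 6.6874.
L = 7.19 × 6.6874 = 48.082 km.

48.1 km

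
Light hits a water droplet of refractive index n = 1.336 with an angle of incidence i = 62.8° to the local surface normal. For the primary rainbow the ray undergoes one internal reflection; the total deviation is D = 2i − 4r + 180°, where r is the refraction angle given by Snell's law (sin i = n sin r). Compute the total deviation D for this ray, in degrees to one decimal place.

sin r = sin 62.8° / 1.336 = 0.8894/1.336 = 0.6657; r = 41.74°.
D = 2·62.8° − 4·41.74° + 180° = 125.60° − 166.95° + 180° = 138.65°.

138.6°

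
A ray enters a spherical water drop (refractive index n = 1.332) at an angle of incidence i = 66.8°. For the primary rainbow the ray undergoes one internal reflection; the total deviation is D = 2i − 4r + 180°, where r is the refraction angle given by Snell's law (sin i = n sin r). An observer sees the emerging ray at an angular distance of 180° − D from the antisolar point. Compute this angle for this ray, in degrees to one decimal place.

40.9°

sin r = sin 66.8° / 1.332 = 0.9191/1.332 = 0.6900; r = 43.63°.
D = 2·66.8° − 4·43.63° + 180° = 133.60° − 174.53° + 180° = 139.07°.
Angle from antisolar point = 180° − D = 40.93°.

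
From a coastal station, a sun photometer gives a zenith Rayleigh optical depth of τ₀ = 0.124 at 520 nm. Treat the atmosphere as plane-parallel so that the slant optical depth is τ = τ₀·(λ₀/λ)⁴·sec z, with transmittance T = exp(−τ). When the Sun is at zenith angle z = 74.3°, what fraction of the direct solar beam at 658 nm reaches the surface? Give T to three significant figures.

sec 74.3° = 3.6955.
τ = 0.124 × (520/658)⁴ × 3.6955 = 0.124 × 0.3900 × 3.6955 = 0.1787.
T = exp(−0.1787) = 0.8363.

0.836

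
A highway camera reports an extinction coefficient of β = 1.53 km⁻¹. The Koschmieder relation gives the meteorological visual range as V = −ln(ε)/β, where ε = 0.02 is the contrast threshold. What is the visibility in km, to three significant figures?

V = −ln(0.02) / 1.53 = 3.912 / 1.53 = 2.5569 km.

2.56 km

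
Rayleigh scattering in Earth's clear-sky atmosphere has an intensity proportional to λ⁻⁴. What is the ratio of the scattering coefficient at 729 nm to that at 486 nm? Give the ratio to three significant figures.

0.198

Rayleigh scattering ∝ λ⁻⁴, so the ratio of coefficients is the inverse fourth power of the wavelength ratio.
σ(729)/σ(486) = (486/729)⁴ = (0.6667)⁴ = 0.1975.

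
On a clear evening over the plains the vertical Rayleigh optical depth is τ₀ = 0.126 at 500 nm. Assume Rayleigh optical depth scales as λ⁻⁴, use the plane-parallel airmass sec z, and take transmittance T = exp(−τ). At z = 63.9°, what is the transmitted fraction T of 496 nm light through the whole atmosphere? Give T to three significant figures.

sec 63.9° = 2.2730.
τ = 0.126 × (500/496)⁴ × 2.2730 = 0.126 × 1.0327 × 2.2730 = 0.2958.
T = exp(−0.2958) = 0.7440.

0.744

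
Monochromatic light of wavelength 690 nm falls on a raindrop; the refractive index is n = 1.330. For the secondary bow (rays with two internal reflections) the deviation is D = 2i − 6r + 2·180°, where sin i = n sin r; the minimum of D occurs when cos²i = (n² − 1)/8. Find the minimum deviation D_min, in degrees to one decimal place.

cos²i = (1.76890 − 1)/8 = 0.09611; i = arccos(0.31002) = 71.940°.
sin r = sin 71.940°/1.330 = 0.71483; r = 45.630°.
D_min = 2·71.940° − 6·45.630° + 360° = 230.101°.

230.1°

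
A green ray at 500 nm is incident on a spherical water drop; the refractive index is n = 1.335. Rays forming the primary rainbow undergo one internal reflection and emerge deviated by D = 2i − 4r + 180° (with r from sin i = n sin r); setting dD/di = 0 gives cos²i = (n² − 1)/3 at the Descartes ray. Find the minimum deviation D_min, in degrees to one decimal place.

cos²i = (1.78222 − 1)/3 = 0.26074; i = arccos(0.51063) = 59.294°.
sin r = sin 59.294°/1.335 = 0.64405; r = 40.094°.
D_min = 2·59.294° − 4·40.094° + 180° = 138.212°.

138.2°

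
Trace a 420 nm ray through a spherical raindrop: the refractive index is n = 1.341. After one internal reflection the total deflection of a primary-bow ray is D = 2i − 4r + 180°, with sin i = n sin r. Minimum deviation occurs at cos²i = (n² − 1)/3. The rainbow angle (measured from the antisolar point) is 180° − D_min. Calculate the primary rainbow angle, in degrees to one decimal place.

cos²i = (1.79828 − 1)/3 = 0.26609; i = arccos(0.51584) = 58.946°.
sin r = sin 58.946°/1.341 = 0.63884; r = 39.705°.
D_min = 2·58.946° − 4·39.705° + 180° = 139.071°.
Rainbow angle = 180° − D_min = 40.929°.

40.9°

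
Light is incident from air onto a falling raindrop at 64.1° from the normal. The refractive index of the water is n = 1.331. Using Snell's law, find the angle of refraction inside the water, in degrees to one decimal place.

42.5°

Snell: sin θ_r = sin θ_i / n = sin 64.1° / 1.331 = 0.8996 / 1.331 = 0.6759.
θ_r = arcsin(0.6759) = 42.52°.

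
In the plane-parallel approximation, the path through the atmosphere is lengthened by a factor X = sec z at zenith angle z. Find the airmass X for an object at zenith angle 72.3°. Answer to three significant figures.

3.29

X = sec z = 1/cos 72.3° = 1/0.3040 = 3.2891.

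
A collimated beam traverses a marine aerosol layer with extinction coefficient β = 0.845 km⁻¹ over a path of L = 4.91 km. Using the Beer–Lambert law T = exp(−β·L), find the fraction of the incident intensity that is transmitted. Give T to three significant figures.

0.0158

τ = β·L = 0.845 × 4.91 = 4.1490.
T = exp(−4.1490) = 0.0158.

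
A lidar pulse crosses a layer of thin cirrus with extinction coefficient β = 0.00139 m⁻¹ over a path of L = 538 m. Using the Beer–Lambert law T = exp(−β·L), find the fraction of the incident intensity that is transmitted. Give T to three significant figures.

τ = β·L = 0.00139 × 538 = 0.7478.
T = exp(−0.7478) = 0.4734.

0.473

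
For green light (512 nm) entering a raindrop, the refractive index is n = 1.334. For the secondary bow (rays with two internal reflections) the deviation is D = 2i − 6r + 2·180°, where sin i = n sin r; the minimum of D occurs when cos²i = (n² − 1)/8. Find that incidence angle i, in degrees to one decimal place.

71.8°

cos²i = (1.334² − 1)/8 = (1.77956 − 1)/8 = 0.09744.
cos i = 0.31216, so i = 71.810°.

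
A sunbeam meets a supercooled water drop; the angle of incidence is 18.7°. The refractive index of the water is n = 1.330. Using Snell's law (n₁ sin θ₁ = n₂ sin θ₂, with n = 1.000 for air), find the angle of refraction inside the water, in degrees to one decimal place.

Snell: sin θ_r = sin θ_i / n = sin 18.7° / 1.330 = 0.3206 / 1.330 = 0.2411.
θ_r = arcsin(0.2411) = 13.95°.

13.9°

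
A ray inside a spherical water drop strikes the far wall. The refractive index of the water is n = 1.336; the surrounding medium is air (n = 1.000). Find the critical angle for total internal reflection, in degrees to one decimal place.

48.5°

sin θ_c = n_air / n = 1.000 / 1.336 = 0.7485.
θ_c = arcsin(0.7485) = 48.46°.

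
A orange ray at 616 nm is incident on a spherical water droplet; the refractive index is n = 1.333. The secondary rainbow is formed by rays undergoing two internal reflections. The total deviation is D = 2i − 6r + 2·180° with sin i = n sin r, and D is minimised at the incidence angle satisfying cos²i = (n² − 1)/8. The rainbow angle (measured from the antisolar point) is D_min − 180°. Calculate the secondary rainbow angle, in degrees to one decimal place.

50.9°

cos²i = (1.77689 − 1)/8 = 0.09711; i = arccos(0.31163) = 71.843°.
sin r = sin 71.843°/1.333 = 0.71283; r = 45.466°.
D_min = 2·71.843° − 6·45.466° + 360° = 230.891°.
Rainbow angle = D_min − 180° = 50.891°.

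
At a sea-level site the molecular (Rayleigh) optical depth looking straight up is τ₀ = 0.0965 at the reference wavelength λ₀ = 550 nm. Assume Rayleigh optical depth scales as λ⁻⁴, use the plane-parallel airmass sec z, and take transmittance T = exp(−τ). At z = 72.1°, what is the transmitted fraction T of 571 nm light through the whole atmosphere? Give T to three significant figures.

0.763

sec 72.1° = 3.2535.
τ = 0.0965 × (550/571)⁴ × 3.2535 = 0.0965 × 0.8608 × 3.2535 = 0.2703.
T = exp(−0.2703) = 0.7632.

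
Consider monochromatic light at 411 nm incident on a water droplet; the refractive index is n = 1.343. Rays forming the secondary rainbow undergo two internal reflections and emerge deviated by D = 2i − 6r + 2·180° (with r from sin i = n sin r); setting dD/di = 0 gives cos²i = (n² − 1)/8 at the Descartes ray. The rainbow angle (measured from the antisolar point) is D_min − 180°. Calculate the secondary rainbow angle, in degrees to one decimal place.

53.5°

cos²i = (1.80365 − 1)/8 = 0.10046; i = arccos(0.31695) = 71.522°.
sin r = sin 71.522°/1.343 = 0.70621; r = 44.928°.
D_min = 2·71.522° − 6·44.928° + 360° = 233.478°.
Rainbow angle = D_min − 180° = 53.478°.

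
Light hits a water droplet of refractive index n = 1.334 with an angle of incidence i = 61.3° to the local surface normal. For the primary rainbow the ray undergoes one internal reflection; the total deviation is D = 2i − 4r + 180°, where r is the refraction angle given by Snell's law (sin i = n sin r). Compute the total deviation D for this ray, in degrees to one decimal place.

sin r = sin 61.3° / 1.334 = 0.8771/1.334 = 0.6575; r = 41.11°.
D = 2·61.3° − 4·41.11° + 180° = 122.60° − 164.45° + 180° = 138.15°.

138.2°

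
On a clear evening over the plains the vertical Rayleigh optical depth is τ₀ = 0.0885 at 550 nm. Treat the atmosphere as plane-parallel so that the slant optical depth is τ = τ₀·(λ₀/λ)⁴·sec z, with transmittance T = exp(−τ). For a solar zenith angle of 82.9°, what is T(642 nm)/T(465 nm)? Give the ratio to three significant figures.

Airmass: sec 82.9° = 8.0905.
τ(642 nm) = 0.0885 × (550/642)⁴ × 8.0905 = 0.0885 × 0.5387 × 8.0905 = 0.3857.
τ(465 nm) = 0.0885 × (550/465)⁴ × 8.0905 = 0.0885 × 1.9572 × 8.0905 = 1.4014.
T(642)/T(465) = exp(τ_B − τ_A) = exp(1.0157) = 2.7613.

2.76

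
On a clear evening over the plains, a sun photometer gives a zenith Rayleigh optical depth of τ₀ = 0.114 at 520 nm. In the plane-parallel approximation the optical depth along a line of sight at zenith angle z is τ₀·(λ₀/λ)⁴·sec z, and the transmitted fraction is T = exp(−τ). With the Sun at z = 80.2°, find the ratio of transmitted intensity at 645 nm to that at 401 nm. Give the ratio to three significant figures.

Airmass: sec 80.2° = 5.8751.
τ(645 nm) = 0.114 × (520/645)⁴ × 5.8751 = 0.114 × 0.4224 × 5.8751 = 0.2829.
τ(401 nm) = 0.114 × (520/401)⁴ × 5.8751 = 0.114 × 2.8277 × 5.8751 = 1.8939.
T(645)/T(401) = exp(τ_B − τ_A) = exp(1.6110) = 5.0076.

5.01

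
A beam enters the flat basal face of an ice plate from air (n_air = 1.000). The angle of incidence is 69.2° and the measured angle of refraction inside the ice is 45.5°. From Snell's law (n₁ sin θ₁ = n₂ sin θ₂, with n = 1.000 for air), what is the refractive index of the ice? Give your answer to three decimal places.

n = sin θ_i / sin θ_r = sin 69.2° / sin 45.5° = 0.9348 / 0.7133 = 1.3107.

1.311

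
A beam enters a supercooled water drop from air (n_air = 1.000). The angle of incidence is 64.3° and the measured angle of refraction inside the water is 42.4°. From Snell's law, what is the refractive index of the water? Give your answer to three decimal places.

n = sin θ_i / sin θ_r = sin 64.3° / sin 42.4° = 0.9011 / 0.6743 = 1.3363.

1.336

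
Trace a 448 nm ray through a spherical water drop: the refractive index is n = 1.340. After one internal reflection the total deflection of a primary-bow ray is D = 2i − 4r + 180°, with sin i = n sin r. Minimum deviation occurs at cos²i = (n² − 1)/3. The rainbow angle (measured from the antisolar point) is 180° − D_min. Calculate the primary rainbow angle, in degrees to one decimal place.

41.1°

cos²i = (1.79560 − 1)/3 = 0.26520; i = arccos(0.51498) = 59.004°.
sin r = sin 59.004°/1.340 = 0.63971; r = 39.770°.
D_min = 2·59.004° − 4·39.770° + 180° = 138.929°.
Rainbow angle = 180° − D_min = 41.071°.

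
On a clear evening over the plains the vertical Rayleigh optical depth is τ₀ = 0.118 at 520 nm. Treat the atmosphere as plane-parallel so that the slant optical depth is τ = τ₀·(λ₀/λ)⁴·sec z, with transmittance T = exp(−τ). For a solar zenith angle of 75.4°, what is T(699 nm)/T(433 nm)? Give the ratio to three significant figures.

2.29

Airmass: sec 75.4° = 3.9672.
τ(699 nm) = 0.118 × (520/699)⁴ × 3.9672 = 0.118 × 0.3063 × 3.9672 = 0.1434.
τ(433 nm) = 0.118 × (520/433)⁴ × 3.9672 = 0.118 × 2.0800 × 3.9672 = 0.9737.
T(699)/T(433) = exp(τ_B − τ_A) = exp(0.8303) = 2.2941.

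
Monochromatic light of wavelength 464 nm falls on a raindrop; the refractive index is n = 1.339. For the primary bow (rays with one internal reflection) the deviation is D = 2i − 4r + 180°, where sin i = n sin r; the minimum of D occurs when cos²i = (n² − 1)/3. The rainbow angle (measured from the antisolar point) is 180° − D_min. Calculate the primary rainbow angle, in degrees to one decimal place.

cos²i = (1.79292 − 1)/3 = 0.26431; i = arccos(0.51411) = 59.062°.
sin r = sin 59.062°/1.339 = 0.64057; r = 39.834°.
D_min = 2·59.062° − 4·39.834° + 180° = 138.786°.
Rainbow angle = 180° − D_min = 41.214°.

41.2°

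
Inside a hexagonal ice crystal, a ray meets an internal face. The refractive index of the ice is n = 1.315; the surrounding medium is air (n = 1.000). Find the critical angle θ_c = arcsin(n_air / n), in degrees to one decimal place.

sin θ_c = n_air / n = 1.000 / 1.315 = 0.7605.
θ_c = arcsin(0.7605) = 49.50°.

49.5°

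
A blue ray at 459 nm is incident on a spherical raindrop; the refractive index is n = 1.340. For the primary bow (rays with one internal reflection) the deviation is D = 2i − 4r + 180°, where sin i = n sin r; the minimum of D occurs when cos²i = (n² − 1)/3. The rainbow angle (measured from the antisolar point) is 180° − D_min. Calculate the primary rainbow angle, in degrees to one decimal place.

cos²i = (1.79560 − 1)/3 = 0.26520; i = arccos(0.51498) = 59.004°.
sin r = sin 59.004°/1.340 = 0.63971; r = 39.770°.
D_min = 2·59.004° − 4·39.770° + 180° = 138.929°.
Rainbow angle = 180° − D_min = 41.071°.

41.1°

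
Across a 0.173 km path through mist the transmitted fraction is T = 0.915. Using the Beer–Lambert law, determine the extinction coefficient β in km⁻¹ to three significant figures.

Beer–Lambert: T = exp(−βL) ⇒ β = −ln(T)/L = −ln(0.915)/0.173 = 0.0888/0.173 = 0.5135 km⁻¹.

0.513 km⁻¹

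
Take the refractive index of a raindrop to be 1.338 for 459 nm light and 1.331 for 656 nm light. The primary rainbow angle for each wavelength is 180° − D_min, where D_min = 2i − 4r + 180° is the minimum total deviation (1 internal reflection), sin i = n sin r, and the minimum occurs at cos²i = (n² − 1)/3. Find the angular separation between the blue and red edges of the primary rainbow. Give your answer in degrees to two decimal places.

1.01°

At 459 nm (n = 1.338): cos²i = 0.26341 → i = 59.120°, r = 39.899°, D_min = 138.643°, rainbow angle = 41.357°.
At 656 nm (n = 1.331): cos²i = 0.25719 → i = 59.527°, r = 40.356°, D_min = 137.630°, rainbow angle = 42.370°.
Angular width = |41.357° − 42.370°| = 1.013°.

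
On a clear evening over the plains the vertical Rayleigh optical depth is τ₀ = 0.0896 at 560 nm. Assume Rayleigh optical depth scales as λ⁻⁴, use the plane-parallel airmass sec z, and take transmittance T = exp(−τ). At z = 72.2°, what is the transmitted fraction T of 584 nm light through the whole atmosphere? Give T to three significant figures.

sec 72.2° = 3.2712.
τ = 0.0896 × (560/584)⁴ × 3.2712 = 0.0896 × 0.8455 × 3.2712 = 0.2478.
T = exp(−0.2478) = 0.7805.

0.781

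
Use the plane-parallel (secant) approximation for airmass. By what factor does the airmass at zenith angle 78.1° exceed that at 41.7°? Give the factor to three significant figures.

3.62

X(78.1°)/X(41.7°) = sec 78.1° / sec 41.7° = cos 41.7° / cos 78.1° = 0.7466/0.2062 = 3.6209.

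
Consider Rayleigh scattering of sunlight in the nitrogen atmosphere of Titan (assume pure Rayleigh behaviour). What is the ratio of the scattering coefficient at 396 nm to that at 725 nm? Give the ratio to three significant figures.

Rayleigh scattering ∝ λ⁻⁴, so the ratio of coefficients is the inverse fourth power of the wavelength ratio.
σ(396)/σ(725) = (725/396)⁴ = (1.8308)⁴ = 11.23.

11.2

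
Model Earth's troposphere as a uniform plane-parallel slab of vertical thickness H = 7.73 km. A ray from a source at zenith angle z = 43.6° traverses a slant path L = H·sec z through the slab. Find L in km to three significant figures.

sec z = 1/cos 43.6° = 1.3809.
L = 7.73 × 1.3809 = 10.674 km.

10.7 km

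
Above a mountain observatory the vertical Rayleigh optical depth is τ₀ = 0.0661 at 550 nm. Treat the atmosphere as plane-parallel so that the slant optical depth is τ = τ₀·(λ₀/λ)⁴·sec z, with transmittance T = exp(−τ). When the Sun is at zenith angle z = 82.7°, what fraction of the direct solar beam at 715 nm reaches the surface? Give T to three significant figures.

sec 82.7° = 7.8700.
τ = 0.0661 × (550/715)⁴ × 7.8700 = 0.0661 × 0.3501 × 7.8700 = 0.1821.
T = exp(−0.1821) = 0.8335.

0.833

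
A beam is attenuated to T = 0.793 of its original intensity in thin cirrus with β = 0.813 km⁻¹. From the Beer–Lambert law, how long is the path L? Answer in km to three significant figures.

Beer–Lambert: T = exp(−βL) ⇒ L = −ln(T)/β = −ln(0.793)/0.813 = 0.2319/0.813 = 0.2853 km.

0.285 km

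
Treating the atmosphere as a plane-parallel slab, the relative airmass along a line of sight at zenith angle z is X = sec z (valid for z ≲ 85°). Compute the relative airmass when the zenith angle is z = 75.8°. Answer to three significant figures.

X = sec z = 1/cos 75.8° = 1/0.2453 = 4.0765.

4.08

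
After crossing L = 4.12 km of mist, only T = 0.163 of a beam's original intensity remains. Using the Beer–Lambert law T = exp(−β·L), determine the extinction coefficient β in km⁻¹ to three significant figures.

Beer–Lambert: T = exp(−βL) ⇒ β = −ln(T)/L = −ln(0.163)/4.12 = 1.8140/4.12 = 0.4403 km⁻¹.

0.440 km⁻¹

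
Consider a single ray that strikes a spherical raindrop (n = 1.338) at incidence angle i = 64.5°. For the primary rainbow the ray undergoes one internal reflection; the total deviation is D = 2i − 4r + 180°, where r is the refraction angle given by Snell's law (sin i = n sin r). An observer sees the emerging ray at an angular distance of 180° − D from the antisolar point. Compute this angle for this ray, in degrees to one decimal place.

40.7°

sin r = sin 64.5° / 1.338 = 0.9026/1.338 = 0.6746; r = 42.42°.
D = 2·64.5° − 4·42.42° + 180° = 129.00° − 169.69° + 180° = 139.31°.
Angle from antisolar point = 180° − D = 40.69°.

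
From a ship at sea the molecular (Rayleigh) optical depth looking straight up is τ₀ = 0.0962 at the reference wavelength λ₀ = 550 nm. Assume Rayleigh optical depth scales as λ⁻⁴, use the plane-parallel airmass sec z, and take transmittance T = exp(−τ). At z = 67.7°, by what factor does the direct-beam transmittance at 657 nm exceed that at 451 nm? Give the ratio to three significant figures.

Airmass: sec 67.7° = 2.6354.
τ(657 nm) = 0.0962 × (550/657)⁴ × 2.6354 = 0.0962 × 0.4911 × 2.6354 = 0.1245.
τ(451 nm) = 0.0962 × (550/451)⁴ × 2.6354 = 0.0962 × 2.2118 × 2.6354 = 0.5607.
T(657)/T(451) = exp(τ_B − τ_A) = exp(0.4362) = 1.5469.

1.55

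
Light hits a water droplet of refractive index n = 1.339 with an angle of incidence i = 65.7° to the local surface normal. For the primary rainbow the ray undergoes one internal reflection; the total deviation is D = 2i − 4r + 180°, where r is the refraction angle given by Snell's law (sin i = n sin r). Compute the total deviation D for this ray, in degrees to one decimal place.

139.8°

sin r = sin 65.7° / 1.339 = 0.9114/1.339 = 0.6807; r = 42.90°.
D = 2·65.7° − 4·42.90° + 180° = 131.40° − 171.58° + 180° = 139.82°.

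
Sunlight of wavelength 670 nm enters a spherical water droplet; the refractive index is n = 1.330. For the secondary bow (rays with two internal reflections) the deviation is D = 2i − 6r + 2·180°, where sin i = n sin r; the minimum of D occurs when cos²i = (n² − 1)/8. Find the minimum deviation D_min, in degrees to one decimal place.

230.1°

cos²i = (1.76890 − 1)/8 = 0.09611; i = arccos(0.31002) = 71.940°.
sin r = sin 71.940°/1.330 = 0.71483; r = 45.630°.
D_min = 2·71.940° − 6·45.630° + 360° = 230.101°.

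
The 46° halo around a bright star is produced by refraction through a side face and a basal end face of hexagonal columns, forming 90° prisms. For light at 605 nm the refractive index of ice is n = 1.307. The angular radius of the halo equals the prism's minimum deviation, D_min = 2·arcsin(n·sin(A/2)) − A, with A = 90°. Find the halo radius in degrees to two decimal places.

45.09°

n·sin(A/2) = 1.307 × sin 45° = 1.307 × 0.7071 = 0.9242.
D_min = 2·arcsin(0.9242) − 90° = 2 × 67.546° − 90° = 45.093°.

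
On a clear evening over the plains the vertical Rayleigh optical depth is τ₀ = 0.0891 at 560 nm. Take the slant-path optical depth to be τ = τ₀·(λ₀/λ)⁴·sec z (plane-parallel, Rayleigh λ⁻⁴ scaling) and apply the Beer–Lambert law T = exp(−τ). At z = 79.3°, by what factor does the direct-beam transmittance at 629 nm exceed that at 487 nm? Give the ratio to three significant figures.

1.71

Airmass: sec 79.3° = 5.3860.
τ(629 nm) = 0.0891 × (560/629)⁴ × 5.3860 = 0.0891 × 0.6283 × 5.3860 = 0.3015.
τ(487 nm) = 0.0891 × (560/487)⁴ × 5.3860 = 0.0891 × 1.7484 × 5.3860 = 0.8390.
T(629)/T(487) = exp(τ_B − τ_A) = exp(0.5375) = 1.7118.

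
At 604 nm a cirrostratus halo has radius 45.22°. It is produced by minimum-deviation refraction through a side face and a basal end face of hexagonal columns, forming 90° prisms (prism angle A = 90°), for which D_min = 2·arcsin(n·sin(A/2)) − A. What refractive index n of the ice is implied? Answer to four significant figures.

Rearranging: n = sin((D_min + A)/2) / sin(A/2).
(D_min + A)/2 = (45.22° + 90°)/2 = 67.610°.
n = sin 67.610° / sin 45° = 0.9246 / 0.7071 = 1.3076.

1.308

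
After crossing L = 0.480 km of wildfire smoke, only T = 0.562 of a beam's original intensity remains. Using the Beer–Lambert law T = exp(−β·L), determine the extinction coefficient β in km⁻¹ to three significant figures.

Beer–Lambert: T = exp(−βL) ⇒ β = −ln(T)/L = −ln(0.562)/0.480 = 0.5763/0.480 = 1.201 km⁻¹.

1.20 km⁻¹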